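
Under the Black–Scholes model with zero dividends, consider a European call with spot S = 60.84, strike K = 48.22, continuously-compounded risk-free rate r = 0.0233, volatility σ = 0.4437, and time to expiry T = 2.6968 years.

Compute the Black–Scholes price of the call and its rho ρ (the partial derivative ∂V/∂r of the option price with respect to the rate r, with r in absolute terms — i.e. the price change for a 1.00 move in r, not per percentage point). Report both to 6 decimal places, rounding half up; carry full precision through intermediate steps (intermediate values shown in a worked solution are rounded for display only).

σ√T = 0.4437·√2.6968 = 0.728641
d₁ = (ln(S/K) + (r+σ²/2)T) / (σ√T) = (ln(60.84/48.22) + (0.0233+0.4437²/2)·2.6968) / 0.728641 = (0.232474 + 0.328295) / 0.728641 = 0.769608
d₂ = d₁ − σ√T = 0.769608 − 0.728641 = 0.040967
e^{−rT} = e^{−0.0233·2.6968} = 0.939098
N(d₁) = 0.779234,  N(d₂) = 0.516339
Call price V = S·N(d₁) − K·e^{−rT}·N(d₂) = 47.408581 − 23.381525 = 24.027056
ρ = K·T·e^{−rT}·N(d₂) = 63.055295

price = 24.027056
ρ = 63.055295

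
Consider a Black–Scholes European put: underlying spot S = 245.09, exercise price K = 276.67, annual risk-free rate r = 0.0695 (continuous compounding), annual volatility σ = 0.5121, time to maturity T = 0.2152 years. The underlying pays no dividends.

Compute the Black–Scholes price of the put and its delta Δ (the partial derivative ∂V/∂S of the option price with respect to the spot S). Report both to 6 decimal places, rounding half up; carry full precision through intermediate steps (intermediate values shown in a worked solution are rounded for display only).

σ√T = 0.5121·√0.2152 = 0.237561
d₁ = (ln(S/K) + (r+σ²/2)T) / (σ√T) = (ln(245.09/276.67) + (0.0695+0.5121²/2)·0.2152) / 0.237561 = (-0.121200 + 0.043174) / 0.237561 = -0.328445
d₂ = d₁ − σ√T = -0.328445 − 0.237561 = -0.566006
e^{−rT} = e^{−0.0695·0.2152} = 0.985155
N(−d₁) = 0.628712,  N(−d₂) = 0.714305
Put price V = K·e^{−rT}·N(−d₂) − S·N(−d₁) = 194.693052 − 154.091118 = 40.601934
Δ = −N(−d₁) = -0.628712

price = 40.601934
Δ = -0.628712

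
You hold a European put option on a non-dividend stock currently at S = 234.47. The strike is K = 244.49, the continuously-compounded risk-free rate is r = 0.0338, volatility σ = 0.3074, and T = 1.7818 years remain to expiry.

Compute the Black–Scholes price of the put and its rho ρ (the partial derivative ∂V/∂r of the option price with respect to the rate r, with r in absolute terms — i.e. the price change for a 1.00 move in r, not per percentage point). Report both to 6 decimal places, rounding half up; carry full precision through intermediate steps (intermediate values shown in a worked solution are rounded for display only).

price = 35.670126
ρ = -231.216459

σ√T = 0.3074·√1.7818 = 0.410330
d₁ = (ln(S/K) + (r+σ²/2)T) / (σ√T) = (ln(234.47/244.49) + (0.0338+0.3074²/2)·1.7818) / 0.410330 = (-0.041847 + 0.144410) / 0.410330 = 0.249954
d₂ = d₁ − σ√T = 0.249954 − 0.410330 = -0.160377
e^{−rT} = e^{−0.0338·1.7818} = 0.941553
N(−d₁) = 0.401312,  N(−d₂) = 0.563708
Put price V = K·e^{−rT}·N(−d₂) − S·N(−d₁) = 129.765664 − 94.095538 = 35.670126
ρ = −K·T·e^{−rT}·N(−d₂) = -231.216459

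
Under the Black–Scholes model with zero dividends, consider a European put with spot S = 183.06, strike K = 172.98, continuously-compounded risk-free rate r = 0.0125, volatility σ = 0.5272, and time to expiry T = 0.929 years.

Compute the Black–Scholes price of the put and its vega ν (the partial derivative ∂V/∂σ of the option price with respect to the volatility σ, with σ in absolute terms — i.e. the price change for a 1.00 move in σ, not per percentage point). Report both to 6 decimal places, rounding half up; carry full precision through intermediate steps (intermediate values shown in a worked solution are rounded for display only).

σ√T = 0.5272·√0.929 = 0.508140
d₁ = (ln(S/K) + (r+σ²/2)T) / (σ√T) = (ln(183.06/172.98) + (0.0125+0.5272²/2)·0.929) / 0.508140 = (0.056638 + 0.140716) / 0.508140 = 0.388384
d₂ = d₁ − σ√T = 0.388384 − 0.508140 = -0.119756
e^{−rT} = e^{−0.0125·0.929} = 0.988455
N(−d₁) = 0.348866,  N(−d₂) = 0.547662
Put price V = K·e^{−rT}·N(−d₂) − S·N(−d₁) = 93.640763 − 63.863379 = 29.777384
φ(d₁) = (1/√(2π))·e^{−d₁²/2} = 0.369960
ν = S·φ(d₁)·√T = 65.276427

price = 29.777384
ν = 65.276427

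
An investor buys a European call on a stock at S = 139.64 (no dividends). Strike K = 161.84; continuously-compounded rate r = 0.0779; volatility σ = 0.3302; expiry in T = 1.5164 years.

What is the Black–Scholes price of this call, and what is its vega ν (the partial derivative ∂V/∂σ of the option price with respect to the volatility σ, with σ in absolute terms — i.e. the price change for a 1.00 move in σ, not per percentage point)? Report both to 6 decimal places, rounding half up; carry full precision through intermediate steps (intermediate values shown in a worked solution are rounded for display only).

price = 20.807310
ν = 68.014567

σ√T = 0.3302·√1.5164 = 0.406616
d₁ = (ln(S/K) + (r+σ²/2)T) / (σ√T) = (ln(139.64/161.84) + (0.0779+0.3302²/2)·1.5164) / 0.406616 = (-0.147541 + 0.200796) / 0.406616 = 0.130972
d₂ = d₁ − σ√T = 0.130972 − 0.406616 = -0.275644
e^{−rT} = e^{−0.0779·1.5164} = 0.888583
N(d₁) = 0.552101,  N(d₂) = 0.391411
Call price V = S·N(d₁) − K·e^{−rT}·N(d₂) = 77.095407 − 56.288097 = 20.807310
φ(d₁) = (1/√(2π))·e^{−d₁²/2} = 0.395535
ν = S·φ(d₁)·√T = 68.014567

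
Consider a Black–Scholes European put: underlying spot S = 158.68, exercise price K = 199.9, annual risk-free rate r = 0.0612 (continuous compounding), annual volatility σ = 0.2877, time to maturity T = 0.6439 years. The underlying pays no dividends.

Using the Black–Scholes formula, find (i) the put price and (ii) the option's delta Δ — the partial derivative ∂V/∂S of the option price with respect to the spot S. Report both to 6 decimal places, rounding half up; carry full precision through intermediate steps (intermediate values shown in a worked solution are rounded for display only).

price = 38.075916
Δ = -0.762438

σ√T = 0.2877·√0.6439 = 0.230860
d₁ = (ln(S/K) + (r+σ²/2)T) / (σ√T) = (ln(158.68/199.9) + (0.0612+0.2877²/2)·0.6439) / 0.230860 = (-0.230928 + 0.066055) / 0.230860 = -0.714167
d₂ = d₁ − σ√T = -0.714167 − 0.230860 = -0.945027
e^{−rT} = e^{−0.0612·0.6439} = 0.961360
N(−d₁) = 0.762438,  N(−d₂) = 0.827678
Put price V = K·e^{−rT}·N(−d₂) − S·N(−d₁) = 159.059586 − 120.983670 = 38.075916
Δ = −N(−d₁) = -0.762438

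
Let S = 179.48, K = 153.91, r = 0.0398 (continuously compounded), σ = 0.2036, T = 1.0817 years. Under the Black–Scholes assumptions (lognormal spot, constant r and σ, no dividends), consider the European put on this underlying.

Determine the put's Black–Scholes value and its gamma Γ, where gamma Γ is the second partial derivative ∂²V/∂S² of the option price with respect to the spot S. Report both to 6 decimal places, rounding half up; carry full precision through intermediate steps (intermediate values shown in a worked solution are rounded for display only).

price = 3.267125
Γ = 0.006144

σ√T = 0.2036·√1.0817 = 0.211754
d₁ = (ln(S/K) + (r+σ²/2)T) / (σ√T) = (ln(179.48/153.91) + (0.0398+0.2036²/2)·1.0817) / 0.211754 = (0.153696 + 0.065471) / 0.211754 = 1.035010
d₂ = d₁ − σ√T = 1.035010 − 0.211754 = 0.823256
e^{−rT} = e^{−0.0398·1.0817} = 0.957862
N(−d₁) = 0.150332,  N(−d₂) = 0.205181
Put price V = K·e^{−rT}·N(−d₂) − S·N(−d₁) = 30.248740 − 26.981615 = 3.267125
φ(d₁) = (1/√(2π))·e^{−d₁²/2} = 0.233503
Γ = φ(d₁) / (S·σ·√T) = 0.006144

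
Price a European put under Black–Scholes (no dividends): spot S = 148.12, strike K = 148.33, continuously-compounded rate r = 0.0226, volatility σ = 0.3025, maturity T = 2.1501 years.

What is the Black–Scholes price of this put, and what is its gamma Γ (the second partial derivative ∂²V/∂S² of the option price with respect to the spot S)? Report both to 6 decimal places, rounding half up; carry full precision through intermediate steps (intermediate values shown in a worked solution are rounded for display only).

price = 22.126873
Γ = 0.005754

σ√T = 0.3025·√2.1501 = 0.443562
d₁ = (ln(S/K) + (r+σ²/2)T) / (σ√T) = (ln(148.12/148.33) + (0.0226+0.3025²/2)·2.1501) / 0.443562 = (-0.001417 + 0.146966) / 0.443562 = 0.328137
d₂ = d₁ − σ√T = 0.328137 − 0.443562 = -0.115425
e^{−rT} = e^{−0.0226·2.1501} = 0.952569
N(−d₁) = 0.371404,  N(−d₂) = 0.545946
Put price V = K·e^{−rT}·N(−d₂) − S·N(−d₁) = 77.139232 − 55.012359 = 22.126873
φ(d₁) = (1/√(2π))·e^{−d₁²/2} = 0.378032
Γ = φ(d₁) / (S·σ·√T) = 0.005754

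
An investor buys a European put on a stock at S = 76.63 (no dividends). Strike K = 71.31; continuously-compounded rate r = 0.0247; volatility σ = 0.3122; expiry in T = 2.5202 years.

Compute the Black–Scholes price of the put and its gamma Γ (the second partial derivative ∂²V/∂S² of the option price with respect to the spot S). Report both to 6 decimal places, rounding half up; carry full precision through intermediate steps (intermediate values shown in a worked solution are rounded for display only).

price = 9.745210
Γ = 0.009183

σ√T = 0.3122·√2.5202 = 0.495622
d₁ = (ln(S/K) + (r+σ²/2)T) / (σ√T) = (ln(76.63/71.31) + (0.0247+0.3122²/2)·2.5202) / 0.495622 = (0.071952 + 0.185069) / 0.495622 = 0.518584
d₂ = d₁ − σ√T = 0.518584 − 0.495622 = 0.022962
e^{−rT} = e^{−0.0247·2.5202} = 0.939649
N(−d₁) = 0.302025,  N(−d₂) = 0.490840
Put price V = K·e^{−rT}·N(−d₂) − S·N(−d₁) = 32.889421 − 23.144211 = 9.745210
φ(d₁) = (1/√(2π))·e^{−d₁²/2} = 0.348749
Γ = φ(d₁) / (S·σ·√T) = 0.009183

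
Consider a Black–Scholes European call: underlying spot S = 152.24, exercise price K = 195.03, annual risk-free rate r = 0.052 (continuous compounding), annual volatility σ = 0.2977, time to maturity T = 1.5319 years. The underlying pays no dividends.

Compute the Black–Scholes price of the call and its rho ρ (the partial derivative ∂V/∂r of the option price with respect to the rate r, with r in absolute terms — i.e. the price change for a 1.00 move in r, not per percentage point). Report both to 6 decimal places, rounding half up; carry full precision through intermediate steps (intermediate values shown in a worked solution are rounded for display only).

price = 12.807845
ρ = 72.006236

σ√T = 0.2977·√1.5319 = 0.368463
d₁ = (ln(S/K) + (r+σ²/2)T) / (σ√T) = (ln(152.24/195.03) + (0.052+0.2977²/2)·1.5319) / 0.368463 = (-0.247695 + 0.147541) / 0.368463 = -0.271815
d₂ = d₁ − σ√T = -0.271815 − 0.368463 = -0.640278
e^{−rT} = e^{−0.052·1.5319} = 0.923431
N(d₁) = 0.392882,  N(d₂) = 0.260996
Call price V = S·N(d₁) − K·e^{−rT}·N(d₂) = 59.812373 − 47.004527 = 12.807845
ρ = K·T·e^{−rT}·N(d₂) = 72.006236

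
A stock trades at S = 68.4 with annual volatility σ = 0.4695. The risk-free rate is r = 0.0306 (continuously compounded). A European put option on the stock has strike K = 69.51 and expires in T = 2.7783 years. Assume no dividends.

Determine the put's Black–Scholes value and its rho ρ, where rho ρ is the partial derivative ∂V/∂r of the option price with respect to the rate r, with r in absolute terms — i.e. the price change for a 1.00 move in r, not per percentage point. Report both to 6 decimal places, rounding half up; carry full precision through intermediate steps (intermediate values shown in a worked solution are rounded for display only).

price = 17.925080
ρ = -109.822856

σ√T = 0.4695·√2.7783 = 0.782574
d₁ = (ln(S/K) + (r+σ²/2)T) / (σ√T) = (ln(68.4/69.51) + (0.0306+0.4695²/2)·2.7783) / 0.782574 = (-0.016098 + 0.391227) / 0.782574 = 0.479353
d₂ = d₁ − σ√T = 0.479353 − 0.782574 = -0.303221
e^{−rT} = e^{−0.0306·2.7783} = 0.918498
N(−d₁) = 0.315844,  N(−d₂) = 0.619139
Put price V = K·e^{−rT}·N(−d₂) − S·N(−d₁) = 39.528797 − 21.603717 = 17.925080
ρ = −K·T·e^{−rT}·N(−d₂) = -109.822856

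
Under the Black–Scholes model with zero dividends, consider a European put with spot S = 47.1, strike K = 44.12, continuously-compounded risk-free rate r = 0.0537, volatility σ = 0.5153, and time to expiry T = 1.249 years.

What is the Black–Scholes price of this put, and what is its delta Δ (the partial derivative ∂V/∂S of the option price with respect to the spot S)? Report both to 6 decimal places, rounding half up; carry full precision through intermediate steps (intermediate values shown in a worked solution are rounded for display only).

σ√T = 0.5153·√1.249 = 0.575892
d₁ = (ln(S/K) + (r+σ²/2)T) / (σ√T) = (ln(47.1/44.12) + (0.0537+0.5153²/2)·1.249) / 0.575892 = (0.065360 + 0.232897) / 0.575892 = 0.517904
d₂ = d₁ − σ√T = 0.517904 − 0.575892 = -0.057988
e^{−rT} = e^{−0.0537·1.249} = 0.935129
N(−d₁) = 0.302263,  N(−d₂) = 0.523121
Put price V = K·e^{−rT}·N(−d₂) − S·N(−d₁) = 21.582857 − 14.236565 = 7.346292
Δ = −N(−d₁) = -0.302263

price = 7.346292
Δ = -0.302263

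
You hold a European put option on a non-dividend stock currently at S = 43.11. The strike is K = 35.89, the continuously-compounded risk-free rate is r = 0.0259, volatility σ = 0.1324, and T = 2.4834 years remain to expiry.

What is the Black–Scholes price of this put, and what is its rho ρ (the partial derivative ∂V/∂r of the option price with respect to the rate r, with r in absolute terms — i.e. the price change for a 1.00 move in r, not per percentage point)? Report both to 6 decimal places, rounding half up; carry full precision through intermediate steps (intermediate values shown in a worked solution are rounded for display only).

price = 0.456424
ρ = -11.661166

σ√T = 0.1324·√2.4834 = 0.208647
d₁ = (ln(S/K) + (r+σ²/2)T) / (σ√T) = (ln(43.11/35.89) + (0.0259+0.1324²/2)·2.4834) / 0.208647 = (0.183296 + 0.086087) / 0.208647 = 1.291097
d₂ = d₁ − σ√T = 1.291097 − 0.208647 = 1.082451
e^{−rT} = e^{−0.0259·2.4834} = 0.937705
N(−d₁) = 0.098335,  N(−d₂) = 0.139526
Put price V = K·e^{−rT}·N(−d₂) − S·N(−d₁) = 4.695646 − 4.239221 = 0.456424
ρ = −K·T·e^{−rT}·N(−d₂) = -11.661166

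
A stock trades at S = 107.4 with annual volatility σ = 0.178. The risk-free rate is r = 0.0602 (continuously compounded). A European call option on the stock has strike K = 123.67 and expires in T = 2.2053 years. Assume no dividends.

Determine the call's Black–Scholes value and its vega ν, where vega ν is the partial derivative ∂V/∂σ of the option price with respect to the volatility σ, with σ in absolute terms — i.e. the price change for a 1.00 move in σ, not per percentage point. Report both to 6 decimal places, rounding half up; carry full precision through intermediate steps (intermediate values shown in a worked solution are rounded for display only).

price = 10.898066
ν = 63.305702

σ√T = 0.178·√2.2053 = 0.264334
d₁ = (ln(S/K) + (r+σ²/2)T) / (σ√T) = (ln(107.4/123.67) + (0.0602+0.178²/2)·2.2053) / 0.264334 = (-0.141057 + 0.167695) / 0.264334 = 0.100777
d₂ = d₁ − σ√T = 0.100777 − 0.264334 = -0.163557
e^{−rT} = e^{−0.0602·2.2053} = 0.875676
N(d₁) = 0.540136,  N(d₂) = 0.435040
Call price V = S·N(d₁) − K·e^{−rT}·N(d₂) = 58.010640 − 47.112574 = 10.898066
φ(d₁) = (1/√(2π))·e^{−d₁²/2} = 0.396922
ν = S·φ(d₁)·√T = 63.305702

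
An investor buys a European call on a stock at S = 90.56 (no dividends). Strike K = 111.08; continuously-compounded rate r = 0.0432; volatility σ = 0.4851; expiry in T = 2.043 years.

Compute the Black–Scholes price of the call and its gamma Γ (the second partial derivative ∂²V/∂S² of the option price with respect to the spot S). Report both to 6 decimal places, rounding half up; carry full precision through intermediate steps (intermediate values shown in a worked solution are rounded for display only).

σ√T = 0.4851·√2.043 = 0.693371
d₁ = (ln(S/K) + (r+σ²/2)T) / (σ√T) = (ln(90.56/111.08) + (0.0432+0.4851²/2)·2.043) / 0.693371 = (-0.204238 + 0.328639) / 0.693371 = 0.179415
d₂ = d₁ − σ√T = 0.179415 − 0.693371 = -0.513956
e^{−rT} = e^{−0.0432·2.043} = 0.915525
N(d₁) = 0.571194,  N(d₂) = 0.303641
Call price V = S·N(d₁) − K·e^{−rT}·N(d₂) = 51.727330 − 30.879277 = 20.848052
φ(d₁) = (1/√(2π))·e^{−d₁²/2} = 0.392573
Γ = φ(d₁) / (S·σ·√T) = 0.006252

price = 20.848052
Γ = 0.006252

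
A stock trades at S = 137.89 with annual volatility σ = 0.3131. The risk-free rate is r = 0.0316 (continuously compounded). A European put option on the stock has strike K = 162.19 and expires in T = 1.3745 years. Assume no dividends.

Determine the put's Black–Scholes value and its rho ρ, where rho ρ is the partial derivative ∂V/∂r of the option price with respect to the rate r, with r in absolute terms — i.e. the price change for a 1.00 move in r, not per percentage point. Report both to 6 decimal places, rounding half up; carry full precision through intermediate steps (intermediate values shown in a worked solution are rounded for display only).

price = 31.146323
ρ = -148.150151

σ√T = 0.3131·√1.3745 = 0.367076
d₁ = (ln(S/K) + (r+σ²/2)T) / (σ√T) = (ln(137.89/162.19) + (0.0316+0.3131²/2)·1.3745) / 0.367076 = (-0.162312 + 0.110806) / 0.367076 = -0.140314
d₂ = d₁ − σ√T = -0.140314 − 0.367076 = -0.507389
e^{−rT} = e^{−0.0316·1.3745} = 0.957496
N(−d₁) = 0.555794,  N(−d₂) = 0.694059
Put price V = K·e^{−rT}·N(−d₂) − S·N(−d₁) = 107.784759 − 76.638436 = 31.146323
ρ = −K·T·e^{−rT}·N(−d₂) = -148.150151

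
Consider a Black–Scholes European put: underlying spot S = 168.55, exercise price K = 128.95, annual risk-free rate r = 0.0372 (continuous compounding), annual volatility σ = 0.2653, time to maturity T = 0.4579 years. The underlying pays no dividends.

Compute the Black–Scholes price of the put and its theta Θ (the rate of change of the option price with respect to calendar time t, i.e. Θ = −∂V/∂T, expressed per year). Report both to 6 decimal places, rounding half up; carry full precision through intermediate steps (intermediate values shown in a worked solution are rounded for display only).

σ√T = 0.2653·√0.4579 = 0.179524
d₁ = (ln(S/K) + (r+σ²/2)T) / (σ√T) = (ln(168.55/128.95) + (0.0372+0.2653²/2)·0.4579) / 0.179524 = (0.267808 + 0.033148) / 0.179524 = 1.676411
d₂ = d₁ − σ√T = 1.676411 − 0.179524 = 1.496887
e^{−rT} = e^{−0.0372·0.4579} = 0.983110
N(−d₁) = 0.046829,  N(−d₂) = 0.067211
Put price V = K·e^{−rT}·N(−d₂) − S·N(−d₁) = 8.520523 − 7.893006 = 0.627517
φ(d₁) = (1/√(2π))·e^{−d₁²/2} = 0.097870
Θ = −S·φ(d₁)·σ/(2√T) + r·K·e^{−rT}·N(−d₂) = −3.233704 + 0.316963 = -2.916740

price = 0.627517
Θ = -2.916740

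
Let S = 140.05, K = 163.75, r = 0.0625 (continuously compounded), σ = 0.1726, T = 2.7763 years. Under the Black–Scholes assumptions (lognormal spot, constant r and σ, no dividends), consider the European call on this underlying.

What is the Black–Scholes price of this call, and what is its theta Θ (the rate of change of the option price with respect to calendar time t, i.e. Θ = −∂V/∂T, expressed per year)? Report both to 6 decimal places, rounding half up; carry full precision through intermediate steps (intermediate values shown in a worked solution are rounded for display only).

price = 17.097329
Θ = -6.848304

σ√T = 0.1726·√2.7763 = 0.287590
d₁ = (ln(S/K) + (r+σ²/2)T) / (σ√T) = (ln(140.05/163.75) + (0.0625+0.1726²/2)·2.7763) / 0.287590 = (-0.156341 + 0.214873) / 0.287590 = 0.203524
d₂ = d₁ − σ√T = 0.203524 − 0.287590 = -0.084066
e^{−rT} = e^{−0.0625·2.7763} = 0.840701
N(d₁) = 0.580637,  N(d₂) = 0.466502
Call price V = S·N(d₁) − K·e^{−rT}·N(d₂) = 81.318233 − 64.220904 = 17.097329
φ(d₁) = (1/√(2π))·e^{−d₁²/2} = 0.390765
Θ = −S·φ(d₁)·σ/(2√T) − r·K·e^{−rT}·N(d₂) = −2.834498 − 4.013807 = -6.848304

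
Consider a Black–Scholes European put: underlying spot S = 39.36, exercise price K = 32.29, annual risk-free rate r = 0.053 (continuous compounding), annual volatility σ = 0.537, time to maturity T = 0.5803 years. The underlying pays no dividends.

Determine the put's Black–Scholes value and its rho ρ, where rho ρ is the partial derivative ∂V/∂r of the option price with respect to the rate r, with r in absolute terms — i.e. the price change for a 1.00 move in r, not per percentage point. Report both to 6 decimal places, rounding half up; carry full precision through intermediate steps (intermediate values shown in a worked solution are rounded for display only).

σ√T = 0.537·√0.5803 = 0.409073
d₁ = (ln(S/K) + (r+σ²/2)T) / (σ√T) = (ln(39.36/32.29) + (0.053+0.537²/2)·0.5803) / 0.409073 = (0.197992 + 0.114426) / 0.409073 = 0.763724
d₂ = d₁ − σ√T = 0.763724 − 0.409073 = 0.354651
e^{−rT} = e^{−0.053·0.5803} = 0.969712
N(−d₁) = 0.222516,  N(−d₂) = 0.361425
Put price V = K·e^{−rT}·N(−d₂) − S·N(−d₁) = 11.316958 − 8.758226 = 2.558732
ρ = −K·T·e^{−rT}·N(−d₂) = -6.567231

price = 2.558732
ρ = -6.567231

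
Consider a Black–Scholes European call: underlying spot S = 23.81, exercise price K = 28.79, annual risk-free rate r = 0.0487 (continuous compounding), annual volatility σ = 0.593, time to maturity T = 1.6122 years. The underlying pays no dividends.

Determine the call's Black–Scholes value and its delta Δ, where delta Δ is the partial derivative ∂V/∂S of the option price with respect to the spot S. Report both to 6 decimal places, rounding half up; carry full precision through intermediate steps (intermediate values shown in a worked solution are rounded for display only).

σ√T = 0.593·√1.6122 = 0.752947
d₁ = (ln(S/K) + (r+σ²/2)T) / (σ√T) = (ln(23.81/28.79) + (0.0487+0.593²/2)·1.6122) / 0.752947 = (-0.189922 + 0.361978) / 0.752947 = 0.228510
d₂ = d₁ − σ√T = 0.228510 − 0.752947 = -0.524436
e^{−rT} = e^{−0.0487·1.6122} = 0.924489
N(d₁) = 0.590375,  N(d₂) = 0.299988
Call price V = S·N(d₁) − K·e^{−rT}·N(d₂) = 14.056833 − 7.984480 = 6.072354
Δ = N(d₁) = 0.590375

price = 6.072354
Δ = 0.590375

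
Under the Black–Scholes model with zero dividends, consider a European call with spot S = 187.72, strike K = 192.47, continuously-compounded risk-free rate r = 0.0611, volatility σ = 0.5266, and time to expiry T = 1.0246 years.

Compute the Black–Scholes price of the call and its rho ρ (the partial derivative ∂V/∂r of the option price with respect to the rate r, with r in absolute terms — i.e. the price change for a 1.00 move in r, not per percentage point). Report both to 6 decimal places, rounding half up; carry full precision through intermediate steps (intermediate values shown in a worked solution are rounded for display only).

σ√T = 0.5266·√1.0246 = 0.533038
d₁ = (ln(S/K) + (r+σ²/2)T) / (σ√T) = (ln(187.72/192.47) + (0.0611+0.5266²/2)·1.0246) / 0.533038 = (-0.024989 + 0.204668) / 0.533038 = 0.337085
d₂ = d₁ − σ√T = 0.337085 − 0.533038 = -0.195953
e^{−rT} = e^{−0.0611·1.0246} = 0.939316
N(d₁) = 0.631973,  N(d₂) = 0.422323
Call price V = S·N(d₁) − K·e^{−rT}·N(d₂) = 118.634063 − 76.351939 = 42.282124
ρ = K·T·e^{−rT}·N(d₂) = 78.230197

price = 42.282124
ρ = 78.230197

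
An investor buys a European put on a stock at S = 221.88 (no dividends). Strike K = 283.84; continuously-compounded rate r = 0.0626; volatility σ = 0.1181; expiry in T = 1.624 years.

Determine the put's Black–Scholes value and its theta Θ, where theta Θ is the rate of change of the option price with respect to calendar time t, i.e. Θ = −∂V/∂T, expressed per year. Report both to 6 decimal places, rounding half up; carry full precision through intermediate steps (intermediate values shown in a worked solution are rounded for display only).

σ√T = 0.1181·√1.624 = 0.150502
d₁ = (ln(S/K) + (r+σ²/2)T) / (σ√T) = (ln(221.88/283.84) + (0.0626+0.1181²/2)·1.624) / 0.150502 = (-0.246274 + 0.112988) / 0.150502 = -0.885609
d₂ = d₁ − σ√T = -0.885609 − 0.150502 = -1.036111
e^{−rT} = e^{−0.0626·1.624} = 0.903334
N(−d₁) = 0.812086,  N(−d₂) = 0.849925
Put price V = K·e^{−rT}·N(−d₂) − S·N(−d₁) = 217.922832 − 180.185622 = 37.737211
φ(d₁) = (1/√(2π))·e^{−d₁²/2} = 0.269526
Θ = −S·φ(d₁)·σ/(2√T) + r·K·e^{−rT}·N(−d₂) = −2.771059 + 13.641969 = 10.870910

price = 37.737211
Θ = 10.870910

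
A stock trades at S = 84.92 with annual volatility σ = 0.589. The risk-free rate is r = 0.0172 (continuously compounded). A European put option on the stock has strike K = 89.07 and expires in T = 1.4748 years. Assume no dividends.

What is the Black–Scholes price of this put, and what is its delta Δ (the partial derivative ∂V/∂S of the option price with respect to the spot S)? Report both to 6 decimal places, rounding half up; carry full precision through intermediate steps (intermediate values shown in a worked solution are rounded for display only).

price = 24.964671
Δ = -0.372059

σ√T = 0.589·√1.4748 = 0.715290
d₁ = (ln(S/K) + (r+σ²/2)T) / (σ√T) = (ln(84.92/89.07) + (0.0172+0.589²/2)·1.4748) / 0.715290 = (-0.047713 + 0.281186) / 0.715290 = 0.326404
d₂ = d₁ − σ√T = 0.326404 − 0.715290 = -0.388886
e^{−rT} = e^{−0.0172·1.4748} = 0.974952
N(−d₁) = 0.372059,  N(−d₂) = 0.651320
Put price V = K·e^{−rT}·N(−d₂) − S·N(−d₁) = 56.559960 − 31.595289 = 24.964671
Δ = −N(−d₁) = -0.372059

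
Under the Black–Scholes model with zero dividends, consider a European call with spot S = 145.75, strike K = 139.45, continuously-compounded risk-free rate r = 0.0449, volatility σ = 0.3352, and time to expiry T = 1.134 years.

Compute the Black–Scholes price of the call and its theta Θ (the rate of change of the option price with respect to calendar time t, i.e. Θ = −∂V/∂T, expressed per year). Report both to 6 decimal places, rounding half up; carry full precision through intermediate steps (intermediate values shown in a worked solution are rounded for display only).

price = 27.007863
Θ = -11.472792

σ√T = 0.3352·√1.134 = 0.356953
d₁ = (ln(S/K) + (r+σ²/2)T) / (σ√T) = (ln(145.75/139.45) + (0.0449+0.3352²/2)·1.134) / 0.356953 = (0.044187 + 0.114624) / 0.356953 = 0.444908
d₂ = d₁ − σ√T = 0.444908 − 0.356953 = 0.087955
e^{−rT} = e^{−0.0449·1.134} = 0.950358
N(d₁) = 0.671807,  N(d₂) = 0.535044
Call price V = S·N(d₁) − K·e^{−rT}·N(d₂) = 97.915827 − 70.907963 = 27.007863
φ(d₁) = (1/√(2π))·e^{−d₁²/2} = 0.361349
Θ = −S·φ(d₁)·σ/(2√T) − r·K·e^{−rT}·N(d₂) = −8.289024 − 3.183768 = -11.472792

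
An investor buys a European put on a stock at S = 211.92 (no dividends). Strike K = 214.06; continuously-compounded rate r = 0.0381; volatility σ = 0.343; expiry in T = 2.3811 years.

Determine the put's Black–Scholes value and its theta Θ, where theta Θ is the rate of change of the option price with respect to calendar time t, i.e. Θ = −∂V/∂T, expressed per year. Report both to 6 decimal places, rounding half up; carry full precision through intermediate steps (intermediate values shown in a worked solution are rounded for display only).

σ√T = 0.343·√2.3811 = 0.529277
d₁ = (ln(S/K) + (r+σ²/2)T) / (σ√T) = (ln(211.92/214.06) + (0.0381+0.343²/2)·2.3811) / 0.529277 = (-0.010048 + 0.230787) / 0.529277 = 0.417058
d₂ = d₁ − σ√T = 0.417058 − 0.529277 = -0.112218
e^{−rT} = e^{−0.0381·2.3811} = 0.913273
N(−d₁) = 0.338318,  N(−d₂) = 0.544675
Put price V = K·e^{−rT}·N(−d₂) − S·N(−d₁) = 106.481391 − 71.696311 = 34.785079
φ(d₁) = (1/√(2π))·e^{−d₁²/2} = 0.365713
Θ = −S·φ(d₁)·σ/(2√T) + r·K·e^{−rT}·N(−d₂) = −8.613650 + 4.056941 = -4.556709

price = 34.785079
Θ = -4.556709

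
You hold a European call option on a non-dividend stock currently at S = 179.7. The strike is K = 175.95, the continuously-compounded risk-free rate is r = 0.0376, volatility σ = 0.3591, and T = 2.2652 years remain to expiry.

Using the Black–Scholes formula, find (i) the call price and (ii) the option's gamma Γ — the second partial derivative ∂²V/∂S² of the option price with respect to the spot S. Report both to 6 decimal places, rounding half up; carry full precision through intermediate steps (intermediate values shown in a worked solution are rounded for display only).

price = 46.090426
Γ = 0.003684

σ√T = 0.3591·√2.2652 = 0.540466
d₁ = (ln(S/K) + (r+σ²/2)T) / (σ√T) = (ln(179.7/175.95) + (0.0376+0.3591²/2)·2.2652) / 0.540466 = (0.021089 + 0.231223) / 0.540466 = 0.466842
d₂ = d₁ − σ√T = 0.466842 − 0.540466 = -0.073624
e^{−rT} = e^{−0.0376·2.2652} = 0.918355
N(d₁) = 0.679694,  N(d₂) = 0.470655
Call price V = S·N(d₁) − K·e^{−rT}·N(d₂) = 122.140929 − 76.050503 = 46.090426
φ(d₁) = (1/√(2π))·e^{−d₁²/2} = 0.357754
Γ = φ(d₁) / (S·σ·√T) = 0.003684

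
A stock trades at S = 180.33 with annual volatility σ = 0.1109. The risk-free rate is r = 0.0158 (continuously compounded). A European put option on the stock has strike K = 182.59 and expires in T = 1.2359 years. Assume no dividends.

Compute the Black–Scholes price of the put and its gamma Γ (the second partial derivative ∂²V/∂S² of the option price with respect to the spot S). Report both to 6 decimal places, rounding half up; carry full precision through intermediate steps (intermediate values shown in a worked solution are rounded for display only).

price = 8.211761
Γ = 0.017817

σ√T = 0.1109·√1.2359 = 0.123289
d₁ = (ln(S/K) + (r+σ²/2)T) / (σ√T) = (ln(180.33/182.59) + (0.0158+0.1109²/2)·1.2359) / 0.123289 = (-0.012455 + 0.027127) / 0.123289 = 0.119010
d₂ = d₁ − σ√T = 0.119010 − 0.123289 = -0.004279
e^{−rT} = e^{−0.0158·1.2359} = 0.980662
N(−d₁) = 0.452634,  N(−d₂) = 0.501707
Put price V = K·e^{−rT}·N(−d₂) − S·N(−d₁) = 89.835207 − 81.623446 = 8.211761
φ(d₁) = (1/√(2π))·e^{−d₁²/2} = 0.396127
Γ = φ(d₁) / (S·σ·√T) = 0.017817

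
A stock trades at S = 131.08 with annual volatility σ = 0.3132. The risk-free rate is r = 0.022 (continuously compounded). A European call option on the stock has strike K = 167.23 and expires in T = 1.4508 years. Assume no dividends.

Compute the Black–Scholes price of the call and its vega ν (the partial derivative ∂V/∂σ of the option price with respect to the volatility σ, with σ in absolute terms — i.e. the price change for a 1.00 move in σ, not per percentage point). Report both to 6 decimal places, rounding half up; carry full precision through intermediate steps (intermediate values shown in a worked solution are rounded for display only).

price = 9.781277
ν = 58.767298

σ√T = 0.3132·√1.4508 = 0.377247
d₁ = (ln(S/K) + (r+σ²/2)T) / (σ√T) = (ln(131.08/167.23) + (0.022+0.3132²/2)·1.4508) / 0.377247 = (-0.243562 + 0.103075) / 0.377247 = -0.372401
d₂ = d₁ − σ√T = -0.372401 − 0.377247 = -0.749648
e^{−rT} = e^{−0.022·1.4508} = 0.968586
N(d₁) = 0.354797,  N(d₂) = 0.226733
Call price V = S·N(d₁) − K·e^{−rT}·N(d₂) = 46.506804 − 36.725528 = 9.781277
φ(d₁) = (1/√(2π))·e^{−d₁²/2} = 0.372216
ν = S·φ(d₁)·√T = 58.767298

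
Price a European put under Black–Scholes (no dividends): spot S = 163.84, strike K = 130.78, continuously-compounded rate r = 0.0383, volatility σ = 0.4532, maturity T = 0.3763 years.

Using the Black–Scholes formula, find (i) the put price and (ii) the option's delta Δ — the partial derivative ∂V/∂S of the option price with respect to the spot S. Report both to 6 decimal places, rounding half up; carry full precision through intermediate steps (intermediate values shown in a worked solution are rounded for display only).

price = 4.318765
Δ = -0.158288

σ√T = 0.4532·√0.3763 = 0.278008
d₁ = (ln(S/K) + (r+σ²/2)T) / (σ√T) = (ln(163.84/130.78) + (0.0383+0.4532²/2)·0.3763) / 0.278008 = (0.225374 + 0.053056) / 0.278008 = 1.001520
d₂ = d₁ − σ√T = 1.001520 − 0.278008 = 0.723512
e^{−rT} = e^{−0.0383·0.3763} = 0.985691
N(−d₁) = 0.158288,  N(−d₂) = 0.234683
Put price V = K·e^{−rT}·N(−d₂) − S·N(−d₁) = 30.252644 − 25.933878 = 4.318765
Δ = −N(−d₁) = -0.158288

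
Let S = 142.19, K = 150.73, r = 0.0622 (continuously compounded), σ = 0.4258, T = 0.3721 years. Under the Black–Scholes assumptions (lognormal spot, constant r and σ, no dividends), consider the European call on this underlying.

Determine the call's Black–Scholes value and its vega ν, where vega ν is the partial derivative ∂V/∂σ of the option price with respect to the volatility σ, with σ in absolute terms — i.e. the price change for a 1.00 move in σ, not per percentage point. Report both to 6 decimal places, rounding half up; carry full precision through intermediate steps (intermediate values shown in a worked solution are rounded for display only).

σ√T = 0.4258·√0.3721 = 0.259738
d₁ = (ln(S/K) + (r+σ²/2)T) / (σ√T) = (ln(142.19/150.73) + (0.0622+0.4258²/2)·0.3721) / 0.259738 = (-0.058326 + 0.056877) / 0.259738 = -0.005580
d₂ = d₁ − σ√T = -0.005580 − 0.259738 = -0.265318
e^{−rT} = e^{−0.0622·0.3721} = 0.977121
N(d₁) = 0.497774,  N(d₂) = 0.395382
Call price V = S·N(d₁) − K·e^{−rT}·N(d₂) = 70.778452 − 58.232460 = 12.545993
φ(d₁) = (1/√(2π))·e^{−d₁²/2} = 0.398936
ν = S·φ(d₁)·√T = 34.602079

price = 12.545993
ν = 34.602079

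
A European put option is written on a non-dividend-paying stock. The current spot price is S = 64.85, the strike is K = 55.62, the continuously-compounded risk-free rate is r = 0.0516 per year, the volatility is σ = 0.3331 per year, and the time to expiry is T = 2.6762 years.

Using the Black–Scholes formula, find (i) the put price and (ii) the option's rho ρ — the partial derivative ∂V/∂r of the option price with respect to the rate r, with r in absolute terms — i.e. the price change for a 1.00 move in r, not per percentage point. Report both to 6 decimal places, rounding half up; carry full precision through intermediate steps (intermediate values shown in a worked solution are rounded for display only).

price = 5.607497
ρ = -51.392114

σ√T = 0.3331·√2.6762 = 0.544921
d₁ = (ln(S/K) + (r+σ²/2)T) / (σ√T) = (ln(64.85/55.62) + (0.0516+0.3331²/2)·2.6762) / 0.544921 = (0.153534 + 0.286562) / 0.544921 = 0.807631
d₂ = d₁ − σ√T = 0.807631 − 0.544921 = 0.262710
e^{−rT} = e^{−0.0516·2.6762} = 0.871019
N(−d₁) = 0.209651,  N(−d₂) = 0.396387
Put price V = K·e^{−rT}·N(−d₂) − S·N(−d₁) = 19.203391 − 13.595894 = 5.607497
ρ = −K·T·e^{−rT}·N(−d₂) = -51.392114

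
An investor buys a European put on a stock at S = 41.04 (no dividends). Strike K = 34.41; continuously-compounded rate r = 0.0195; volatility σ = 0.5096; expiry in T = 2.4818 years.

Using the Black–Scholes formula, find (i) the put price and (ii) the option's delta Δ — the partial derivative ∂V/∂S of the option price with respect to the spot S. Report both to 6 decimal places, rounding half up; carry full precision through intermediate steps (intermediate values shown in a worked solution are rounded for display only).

price = 7.806138
Δ = -0.247883

σ√T = 0.5096·√2.4818 = 0.802810
d₁ = (ln(S/K) + (r+σ²/2)T) / (σ√T) = (ln(41.04/34.41) + (0.0195+0.5096²/2)·2.4818) / 0.802810 = (0.176200 + 0.370647) / 0.802810 = 0.681166
d₂ = d₁ − σ√T = 0.681166 − 0.802810 = -0.121644
e^{−rT} = e^{−0.0195·2.4818} = 0.952757
N(−d₁) = 0.247883,  N(−d₂) = 0.548409
Put price V = K·e^{−rT}·N(−d₂) − S·N(−d₁) = 17.979263 − 10.173125 = 7.806138
Δ = −N(−d₁) = -0.247883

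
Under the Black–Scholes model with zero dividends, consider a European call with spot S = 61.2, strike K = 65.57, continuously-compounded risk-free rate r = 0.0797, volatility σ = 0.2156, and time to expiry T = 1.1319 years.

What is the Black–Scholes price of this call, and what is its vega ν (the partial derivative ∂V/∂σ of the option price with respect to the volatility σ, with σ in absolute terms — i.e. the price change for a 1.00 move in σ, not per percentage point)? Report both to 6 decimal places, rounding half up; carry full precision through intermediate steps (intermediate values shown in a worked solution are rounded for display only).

price = 6.196079
ν = 25.423457

σ√T = 0.2156·√1.1319 = 0.229379
d₁ = (ln(S/K) + (r+σ²/2)T) / (σ√T) = (ln(61.2/65.57) + (0.0797+0.2156²/2)·1.1319) / 0.229379 = (-0.068971 + 0.116520) / 0.229379 = 0.207293
d₂ = d₁ − σ√T = 0.207293 − 0.229379 = -0.022085
e^{−rT} = e^{−0.0797·1.1319} = 0.913737
N(d₁) = 0.582110,  N(d₂) = 0.491190
Call price V = S·N(d₁) − K·e^{−rT}·N(d₂) = 35.625104 − 29.429025 = 6.196079
φ(d₁) = (1/√(2π))·e^{−d₁²/2} = 0.390462
ν = S·φ(d₁)·√T = 25.423457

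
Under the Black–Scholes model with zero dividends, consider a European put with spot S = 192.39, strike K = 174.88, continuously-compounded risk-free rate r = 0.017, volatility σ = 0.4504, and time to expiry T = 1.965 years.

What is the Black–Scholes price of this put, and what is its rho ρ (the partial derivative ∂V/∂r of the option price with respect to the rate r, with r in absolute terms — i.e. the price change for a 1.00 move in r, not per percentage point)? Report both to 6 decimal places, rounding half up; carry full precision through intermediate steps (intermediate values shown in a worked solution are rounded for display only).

price = 34.054378
ρ = -180.945221

σ√T = 0.4504·√1.965 = 0.631364
d₁ = (ln(S/K) + (r+σ²/2)T) / (σ√T) = (ln(192.39/174.88) + (0.017+0.4504²/2)·1.965) / 0.631364 = (0.095425 + 0.232715) / 0.631364 = 0.519732
d₂ = d₁ − σ√T = 0.519732 − 0.631364 = -0.111632
e^{−rT} = e^{−0.017·1.965} = 0.967147
N(−d₁) = 0.301625,  N(−d₂) = 0.544443
Put price V = K·e^{−rT}·N(−d₂) − S·N(−d₁) = 92.084082 − 58.029703 = 34.054378
ρ = −K·T·e^{−rT}·N(−d₂) = -180.945221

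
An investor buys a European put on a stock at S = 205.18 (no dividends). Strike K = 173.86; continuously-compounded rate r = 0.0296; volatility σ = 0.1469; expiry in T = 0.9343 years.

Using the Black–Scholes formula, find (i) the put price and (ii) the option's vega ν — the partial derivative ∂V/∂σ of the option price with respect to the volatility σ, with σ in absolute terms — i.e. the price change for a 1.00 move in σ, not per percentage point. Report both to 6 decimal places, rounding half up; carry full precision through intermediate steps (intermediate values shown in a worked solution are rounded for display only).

σ√T = 0.1469·√0.9343 = 0.141992
d₁ = (ln(S/K) + (r+σ²/2)T) / (σ√T) = (ln(205.18/173.86) + (0.0296+0.1469²/2)·0.9343) / 0.141992 = (0.165637 + 0.037736) / 0.141992 = 1.432285
d₂ = d₁ − σ√T = 1.432285 − 0.141992 = 1.290292
e^{−rT} = e^{−0.0296·0.9343} = 0.972724
N(−d₁) = 0.076031,  N(−d₂) = 0.098475
Put price V = K·e^{−rT}·N(−d₂) − S·N(−d₁) = 16.653803 − 15.600082 = 1.053721
φ(d₁) = (1/√(2π))·e^{−d₁²/2} = 0.143036
ν = S·φ(d₁)·√T = 28.367688

price = 1.053721
ν = 28.367688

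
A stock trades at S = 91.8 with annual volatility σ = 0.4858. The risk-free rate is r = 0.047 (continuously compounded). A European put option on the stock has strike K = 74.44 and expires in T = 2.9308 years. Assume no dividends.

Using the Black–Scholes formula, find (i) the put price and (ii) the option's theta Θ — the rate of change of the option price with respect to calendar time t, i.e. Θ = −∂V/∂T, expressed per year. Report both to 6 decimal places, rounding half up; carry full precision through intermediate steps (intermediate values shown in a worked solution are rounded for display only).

price = 13.813671
Θ = -2.149365

σ√T = 0.4858·√2.9308 = 0.831669
d₁ = (ln(S/K) + (r+σ²/2)T) / (σ√T) = (ln(91.8/74.44) + (0.047+0.4858²/2)·2.9308) / 0.831669 = (0.209619 + 0.483584) / 0.831669 = 0.833508
d₂ = d₁ − σ√T = 0.833508 − 0.831669 = 0.001839
e^{−rT} = e^{−0.047·2.9308} = 0.871319
N(−d₁) = 0.202279,  N(−d₂) = 0.499266
Put price V = K·e^{−rT}·N(−d₂) − S·N(−d₁) = 32.382885 − 18.569214 = 13.813671
φ(d₁) = (1/√(2π))·e^{−d₁²/2} = 0.281871
Θ = −S·φ(d₁)·σ/(2√T) + r·K·e^{−rT}·N(−d₂) = −3.671361 + 1.521996 = -2.149365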